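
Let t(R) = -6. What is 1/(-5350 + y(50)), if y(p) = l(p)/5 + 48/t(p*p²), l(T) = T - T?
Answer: -1/5358 ≈ -0.00018664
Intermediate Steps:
l(T) = 0
y(p) = -8 (y(p) = 0/5 + 48/(-6) = 0*(⅕) + 48*(-⅙) = 0 - 8 = -8)
1/(-5350 + y(50)) = 1/(-5350 - 8) = 1/(-5358) = -1/5358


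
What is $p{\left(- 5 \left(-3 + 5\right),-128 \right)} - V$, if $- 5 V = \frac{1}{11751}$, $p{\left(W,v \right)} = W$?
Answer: $- \frac{587549}{58755} \approx -10.0$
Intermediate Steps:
$V = - \frac{1}{58755}$ ($V = - \frac{1}{5 \cdot 11751} = \left(- \frac{1}{5}\right) \frac{1}{11751} = - \frac{1}{58755} \approx -1.702 \cdot 10^{-5}$)
$p{\left(- 5 \left(-3 + 5\right),-128 \right)} - V = - 5 \left(-3 + 5\right) - - \frac{1}{58755} = \left(-5\right) 2 + \frac{1}{58755} = -10 + \frac{1}{58755} = - \frac{587549}{58755}$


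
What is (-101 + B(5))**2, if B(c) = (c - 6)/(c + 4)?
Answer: 828100/81 ≈ 10223.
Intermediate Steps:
B(c) = (-6 + c)/(4 + c)
(-101 + B(5))**2 = (-101 + (-6 + 5)/(4 + 5))**2 = (-101 - 1/9)**2 = (-910/9)**2 = 828100/81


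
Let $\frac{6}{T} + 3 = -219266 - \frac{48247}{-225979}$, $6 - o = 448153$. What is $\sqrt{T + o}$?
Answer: $\frac{i \sqrt{68768618841577152964288678}}{12387535276} \approx 669.44 i$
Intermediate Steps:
$o = -448147$ ($o = 6 - 448153 = -448147$)
$T = - \frac{677937}{24775070552}$ ($T = \frac{6}{-3 - \left(219266 + \frac{48247}{-225979}\right)} = \frac{6}{-3 - \left(219266 + 48247 \left(- \frac{1}{225979}\right)\right)} = \frac{6}{-3 - \frac{49549463167}{225979}} = \frac{6}{- \frac{49550141104}{225979}} = 6 \left(- \frac{225979}{49550141104}\right) = - \frac{677937}{24775070552} \approx -2.7364 \cdot 10^{-5}$)
$\sqrt{T + o} = \sqrt{- \frac{677937}{24775070552} - 448147} = \sqrt{- \frac{11102873543345081}{24775070552}} = \frac{i \sqrt{68768618841577152964288678}}{12387535276}$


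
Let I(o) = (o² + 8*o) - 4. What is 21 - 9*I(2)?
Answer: -123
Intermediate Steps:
I(o) = -4 + o² + 8*o
21 - 9*I(2) = 21 - 9*(-4 + 2² + 8*2) = 21 - 9*(-4 + 4 + 16) = 21 - 9*16 = 21 - 144 = -123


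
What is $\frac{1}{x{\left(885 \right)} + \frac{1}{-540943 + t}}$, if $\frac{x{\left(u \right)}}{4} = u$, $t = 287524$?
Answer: $\frac{253419}{897103259} \approx 0.00028249$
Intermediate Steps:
$x{\left(u \right)} = 4 u$
$\frac{1}{x{\left(885 \right)} + \frac{1}{-540943 + t}} = \frac{1}{4 \cdot 885 + \frac{1}{-540943 + 287524}} = \frac{1}{3540 + \frac{1}{-253419}} = \frac{1}{3540 - \frac{1}{253419}} = \frac{1}{\frac{897103259}{253419}} = \frac{253419}{897103259}$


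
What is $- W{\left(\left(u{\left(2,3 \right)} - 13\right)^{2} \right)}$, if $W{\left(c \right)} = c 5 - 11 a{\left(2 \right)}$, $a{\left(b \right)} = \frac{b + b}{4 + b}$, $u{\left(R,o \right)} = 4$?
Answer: $- \frac{1193}{3} \approx -397.67$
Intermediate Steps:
$a{\left(b \right)} = \frac{2 b}{4 + b}$
$W{\left(c \right)} = - \frac{22}{3} + 5 c$ ($W{\left(c \right)} = c 5 - 11 \cdot 2 \cdot 2 \frac{1}{4 + 2} = 5 c - 11 \cdot 2 \cdot 2 \cdot \frac{1}{6} = 5 c - \frac{22}{3} = - \frac{22}{3} + 5 c$)
$- W{\left(\left(u{\left(2,3 \right)} - 13\right)^{2} \right)} = - (- \frac{22}{3} + 5 \left(4 - 13\right)^{2}) = - (- \frac{22}{3} + 5 \left(-9\right)^{2}) = - (- \frac{22}{3} + 5 \cdot 81) = - (- \frac{22}{3} + 405) = \left(-1\right) \frac{1193}{3} = - \frac{1193}{3}$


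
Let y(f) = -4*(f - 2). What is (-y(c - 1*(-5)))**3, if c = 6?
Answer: 46656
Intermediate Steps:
y(f) = 8 - 4*f (y(f) = -4*(-2 + f) = 8 - 4*f)
(-y(c - 1*(-5)))**3 = (-(8 - 4*(6 - 1*(-5))))**3 = (-(8 - 4*(6 + 5)))**3 = (-(8 - 4*11))**3 = (-(8 - 44))**3 = (-1*(-36))**3 = 36**3 = 46656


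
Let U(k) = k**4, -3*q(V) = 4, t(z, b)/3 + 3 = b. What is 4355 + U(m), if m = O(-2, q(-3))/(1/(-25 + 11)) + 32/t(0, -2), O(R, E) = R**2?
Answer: 578404299331/50625 ≈ 1.1425e+7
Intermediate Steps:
t(z, b) = -9 + 3*b
q(V) = -4/3 (q(V) = -1/3*4 = -4/3)
m = -872/15 (m = (-2)**2/(1/(-25 + 11)) + 32/(-9 + 3*(-2)) = 4/(1/(-14)) + 32/(-9 - 6) = 4/(-1/14) + 32/(-15) = 4*(-14) + 32*(-1/15) = -56 - 32/15 = -872/15 ≈ -58.133)
4355 + U(m) = 4355 + (-872/15)**4 = 4355 + 578183827456/50625 = 578404299331/50625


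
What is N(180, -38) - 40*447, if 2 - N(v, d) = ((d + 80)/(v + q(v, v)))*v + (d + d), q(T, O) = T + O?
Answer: -17816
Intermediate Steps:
q(T, O) = O + T
N(v, d) = -74/3 - 7*d/3 (N(v, d) = 2 - (((d + 80)/(v + (v + v)))*v + (d + d)) = 2 - (((80 + d)/(v + 2*v))*v + 2*d) = 2 - (((80 + d)/((3*v)))*v + 2*d) = 2 - (((80 + d)*(1/(3*v)))*v + 2*d) = 2 - (((80 + d)/(3*v))*v + 2*d) = 2 - ((80/3 + d/3) + 2*d) = 2 - (80/3 + 7*d/3) = 2 + (-80/3 - 7*d/3) = -74/3 - 7*d/3)
N(180, -38) - 40*447 = (-74/3 - 7/3*(-38)) - 40*447 = (-74/3 + 266/3) - 1*17880 = 64 - 17880 = -17816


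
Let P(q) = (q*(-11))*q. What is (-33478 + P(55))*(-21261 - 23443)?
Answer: 2984126112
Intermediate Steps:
P(q) = -11*q**2 (P(q) = (-11*q)*q = -11*q**2)
(-33478 + P(55))*(-21261 - 23443) = (-33478 - 11*55**2)*(-21261 - 23443) = (-33478 - 11*3025)*(-44704) = (-33478 - 33275)*(-44704) = -66753*(-44704) = 2984126112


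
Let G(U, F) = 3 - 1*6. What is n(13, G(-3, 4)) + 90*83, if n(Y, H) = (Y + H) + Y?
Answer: 7493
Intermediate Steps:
G(U, F) = -3 (G(U, F) = 3 - 6 = -3)
n(Y, H) = H + 2*Y (n(Y, H) = (H + Y) + Y = H + 2*Y)
n(13, G(-3, 4)) + 90*83 = (-3 + 2*13) + 90*83 = (-3 + 26) + 7470 = 23 + 7470 = 7493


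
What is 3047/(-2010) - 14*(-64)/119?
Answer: 205481/34170 ≈ 6.0135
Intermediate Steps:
3047/(-2010) - 14*(-64)/119 = 3047*(-1/2010) + 896*(1/119) = -3047/2010 + 128/17 = 205481/34170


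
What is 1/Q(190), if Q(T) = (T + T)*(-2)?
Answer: -1/760 ≈ -0.0013158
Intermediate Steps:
Q(T) = -4*T (Q(T) = (2*T)*(-2) = -4*T)
1/Q(190) = 1/(-4*190) = 1/(-760) = -1/760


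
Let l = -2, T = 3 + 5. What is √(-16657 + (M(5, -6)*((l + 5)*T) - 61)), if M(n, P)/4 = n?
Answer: I*√16238 ≈ 127.43*I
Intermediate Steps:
M(n, P) = 4*n
T = 8
√(-16657 + (M(5, -6)*((l + 5)*T) - 61)) = √(-16657 + ((4*5)*((-2 + 5)*8) - 61)) = √(-16657 + (20*(3*8) - 61)) = √(-16657 + (20*24 - 61)) = √(-16657 + (480 - 61)) = √(-16657 + 419) = √(-16238) = I*√16238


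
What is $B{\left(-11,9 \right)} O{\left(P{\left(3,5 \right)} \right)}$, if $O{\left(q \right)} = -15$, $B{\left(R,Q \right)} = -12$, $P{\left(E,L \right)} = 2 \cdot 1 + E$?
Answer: $180$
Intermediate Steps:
$P{\left(E,L \right)} = 2 + E$
$B{\left(-11,9 \right)} O{\left(P{\left(3,5 \right)} \right)} = \left(-12\right) \left(-15\right) = 180$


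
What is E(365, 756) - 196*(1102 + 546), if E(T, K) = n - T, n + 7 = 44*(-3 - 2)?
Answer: -323600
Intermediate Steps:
n = -227 (n = -7 + 44*(-3 - 2) = -7 + 44*(-5) = -7 - 220 = -227)
E(T, K) = -227 - T
E(365, 756) - 196*(1102 + 546) = (-227 - 1*365) - 196*(1102 + 546) = (-227 - 365) - 196*1648 = -592 - 1*323008 = -592 - 323008 = -323600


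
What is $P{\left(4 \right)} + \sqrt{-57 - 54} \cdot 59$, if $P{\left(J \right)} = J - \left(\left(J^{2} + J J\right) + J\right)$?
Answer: $-32 + 59 i \sqrt{111} \approx -32.0 + 621.6 i$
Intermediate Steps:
$P{\left(J \right)} = - 2 J^{2}$ ($P{\left(J \right)} = J - \left(\left(J^{2} + J^{2}\right) + J\right) = J - \left(2 J^{2} + J\right) = J - \left(J + 2 J^{2}\right) = - 2 J^{2}$)
$P{\left(4 \right)} + \sqrt{-57 - 54} \cdot 59 = - 2 \cdot 4^{2} + \sqrt{-57 - 54} \cdot 59 = \left(-2\right) 16 + \sqrt{-111} \cdot 59 = -32 + i \sqrt{111} \cdot 59 = -32 + 59 i \sqrt{111}$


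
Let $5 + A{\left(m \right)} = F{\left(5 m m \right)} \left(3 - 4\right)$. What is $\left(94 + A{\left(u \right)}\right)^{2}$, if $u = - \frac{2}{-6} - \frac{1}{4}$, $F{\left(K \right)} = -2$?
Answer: $8281$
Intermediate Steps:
$u = \frac{1}{12}$ ($u = \left(-2\right) \left(- \frac{1}{6}\right) - \frac{1}{4} = \frac{1}{3} - \frac{1}{4} = \frac{1}{12} \approx 0.083333$)
$A{\left(m \right)} = -3$ ($A{\left(m \right)} = -5 - 2 \left(3 - 4\right) = -5 - -2 = -5 + 2 = -3$)
$\left(94 + A{\left(u \right)}\right)^{2} = \left(94 - 3\right)^{2} = 91^{2} = 8281$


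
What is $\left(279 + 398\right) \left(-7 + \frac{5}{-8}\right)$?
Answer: $- \frac{41297}{8} \approx -5162.1$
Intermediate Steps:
$\left(279 + 398\right) \left(-7 + \frac{5}{-8}\right) = 677 \left(-7 + 5 \left(- \frac{1}{8}\right)\right) = 677 \left(-7 - \frac{5}{8}\right) = 677 \left(- \frac{61}{8}\right) = - \frac{41297}{8}$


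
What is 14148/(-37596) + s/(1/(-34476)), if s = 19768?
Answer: -2135207073723/3133 ≈ -6.8152e+8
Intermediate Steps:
14148/(-37596) + s/(1/(-34476)) = 14148/(-37596) + 19768/(1/(-34476)) = 14148*(-1/37596) + 19768/(-1/34476) = -1179/3133 + 19768*(-34476) = -1179/3133 - 681521568 = -2135207073723/3133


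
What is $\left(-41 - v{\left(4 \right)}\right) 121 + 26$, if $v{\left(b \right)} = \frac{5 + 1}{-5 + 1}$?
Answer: $- \frac{9507}{2} \approx -4753.5$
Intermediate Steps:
$v{\left(b \right)} = - \frac{3}{2}$ ($v{\left(b \right)} = \frac{6}{-4} = 6 \left(- \frac{1}{4}\right) = - \frac{3}{2}$)
$\left(-41 - v{\left(4 \right)}\right) 121 + 26 = \left(-41 - - \frac{3}{2}\right) 121 + 26 = \left(-41 + \frac{3}{2}\right) 121 + 26 = \left(- \frac{79}{2}\right) 121 + 26 = - \frac{9559}{2} + 26 = - \frac{9507}{2}$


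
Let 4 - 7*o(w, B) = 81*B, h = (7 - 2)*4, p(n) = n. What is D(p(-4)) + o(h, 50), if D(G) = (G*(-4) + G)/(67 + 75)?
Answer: -41032/71 ≈ -577.92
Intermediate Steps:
h = 20 (h = 5*4 = 20)
o(w, B) = 4/7 - 81*B/7
D(G) = -3*G/142 (D(G) = (-4*G + G)/142 = -3*G*(1/142) = -3*G/142)
D(p(-4)) + o(h, 50) = -3/142*(-4) + (4/7 - 81/7*50) = 6/71 + (4/7 - 4050/7) = 6/71 - 578 = -41032/71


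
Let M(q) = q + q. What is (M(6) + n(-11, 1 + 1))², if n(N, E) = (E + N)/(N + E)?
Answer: 169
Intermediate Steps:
n(N, E) = 1 (n(N, E) = (E + N)/(E + N) = 1)
M(q) = 2*q
(M(6) + n(-11, 1 + 1))² = (2*6 + 1)² = (12 + 1)² = 13² = 169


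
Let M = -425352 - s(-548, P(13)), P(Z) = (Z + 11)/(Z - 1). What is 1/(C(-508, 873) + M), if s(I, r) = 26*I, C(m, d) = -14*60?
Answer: -1/411944 ≈ -2.4275e-6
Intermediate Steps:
P(Z) = (11 + Z)/(-1 + Z)
C(m, d) = -840
M = -411104 (M = -425352 - 26*(-548) = -425352 - 1*(-14248) = -425352 + 14248 = -411104)
1/(C(-508, 873) + M) = 1/(-840 - 411104) = 1/(-411944) = -1/411944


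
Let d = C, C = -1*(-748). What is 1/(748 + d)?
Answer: 1/1496 ≈ 0.00066845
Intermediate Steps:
C = 748
d = 748
1/(748 + d) = 1/(748 + 748) = 1/1496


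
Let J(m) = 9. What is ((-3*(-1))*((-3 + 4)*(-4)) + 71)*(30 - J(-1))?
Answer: 1239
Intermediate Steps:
((-3*(-1))*((-3 + 4)*(-4)) + 71)*(30 - J(-1)) = ((-3*(-1))*((-3 + 4)*(-4)) + 71)*(30 - 1*9) = (3*(1*(-4)) + 71)*(30 - 9) = (3*(-4) + 71)*21 = (-12 + 71)*21 = 59*21 = 1239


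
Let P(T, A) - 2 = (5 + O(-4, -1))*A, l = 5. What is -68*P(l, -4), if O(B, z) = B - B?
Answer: 1224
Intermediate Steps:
O(B, z) = 0
P(T, A) = 2 + 5*A (P(T, A) = 2 + (5 + 0)*A = 2 + 5*A)
-68*P(l, -4) = -68*(2 + 5*(-4)) = -68*(2 - 20) = -68*(-18) = 1224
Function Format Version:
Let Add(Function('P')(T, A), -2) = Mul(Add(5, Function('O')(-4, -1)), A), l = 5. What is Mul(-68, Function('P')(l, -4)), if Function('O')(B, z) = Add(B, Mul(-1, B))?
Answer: 1224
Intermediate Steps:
Function('O')(B, z) = 0
Function('P')(T, A) = Add(2, Mul(5, A)) (Function('P')(T, A) = Add(2, Mul(Add(5, 0), A)) = Add(2, Mul(5, A)))
Mul(-68, Function('P')(l, -4)) = Mul(-68, Add(2, Mul(5, -4))) = Mul(-68, Add(2, -20)) = Mul(-68, -18) = 1224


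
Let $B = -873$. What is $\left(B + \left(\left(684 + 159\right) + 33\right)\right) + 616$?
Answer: $619$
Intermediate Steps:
$\left(B + \left(\left(684 + 159\right) + 33\right)\right) + 616 = \left(-873 + \left(\left(684 + 159\right) + 33\right)\right) + 616 = \left(-873 + \left(843 + 33\right)\right) + 616 = \left(-873 + 876\right) + 616 = 3 + 616 = 619$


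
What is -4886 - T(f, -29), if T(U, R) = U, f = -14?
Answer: -4872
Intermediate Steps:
-4886 - T(f, -29) = -4886 - 1*(-14) = -4886 + 14 = -4872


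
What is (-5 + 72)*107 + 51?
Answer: 7220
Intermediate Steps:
(-5 + 72)*107 + 51 = 67*107 + 51 = 7169 + 51 = 7220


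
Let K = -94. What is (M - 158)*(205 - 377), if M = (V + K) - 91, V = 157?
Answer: 31992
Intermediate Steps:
M = -28 (M = (157 - 94) - 91 = 63 - 91 = -28)
(M - 158)*(205 - 377) = (-28 - 158)*(205 - 377) = -186*(-172) = 31992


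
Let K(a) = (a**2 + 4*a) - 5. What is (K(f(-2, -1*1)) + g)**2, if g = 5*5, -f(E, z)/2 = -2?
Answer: 2704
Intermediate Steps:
f(E, z) = 4 (f(E, z) = -2*(-2) = 4)
K(a) = -5 + a**2 + 4*a
g = 25
(K(f(-2, -1*1)) + g)**2 = ((-5 + 4**2 + 4*4) + 25)**2 = ((-5 + 16 + 16) + 25)**2 = (27 + 25)**2 = 52**2 = 2704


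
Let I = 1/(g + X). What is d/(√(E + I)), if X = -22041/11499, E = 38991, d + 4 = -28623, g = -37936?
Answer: -28627*√206124198300808005455/2834958308426 ≈ -144.98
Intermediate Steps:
d = -28627 (d = -4 - 28623 = -28627)
X = -7347/3833 (X = -22041*1/11499 = -7347/3833 ≈ -1.9168)
I = -3833/145416035 (I = 1/(-37936 - 7347/3833) = 1/(-145416035/3833) = -3833/145416035 ≈ -2.6359e-5)
d/(√(E + I)) = -28627/√(38991 - 3833/145416035) = -28627*√206124198300808005455/2834958308426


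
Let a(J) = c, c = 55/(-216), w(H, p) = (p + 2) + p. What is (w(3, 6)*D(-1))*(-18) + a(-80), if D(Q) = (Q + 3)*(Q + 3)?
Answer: -217783/216 ≈ -1008.3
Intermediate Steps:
w(H, p) = 2 + 2*p (w(H, p) = (2 + p) + p = 2 + 2*p)
c = -55/216 (c = 55*(-1/216) = -55/216 ≈ -0.25463)
a(J) = -55/216
D(Q) = (3 + Q)² (D(Q) = (3 + Q)*(3 + Q) = (3 + Q)²)
(w(3, 6)*D(-1))*(-18) + a(-80) = ((2 + 2*6)*(3 - 1)²)*(-18) - 55/216 = ((2 + 12)*2²)*(-18) - 55/216 = (14*4)*(-18) - 55/216 = 56*(-18) - 55/216 = -1008 - 55/216 = -217783/216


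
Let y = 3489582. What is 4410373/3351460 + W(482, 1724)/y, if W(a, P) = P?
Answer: 7698068075563/5847597244860 ≈ 1.3165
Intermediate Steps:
4410373/3351460 + W(482, 1724)/y = 4410373/3351460 + 1724/3489582 = 4410373*(1/3351460) + 1724*(1/3489582) = 4410373/3351460 + 862/1744791 = 7698068075563/5847597244860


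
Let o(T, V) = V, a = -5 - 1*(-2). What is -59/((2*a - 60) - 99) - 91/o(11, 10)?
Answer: -577/66 ≈ -8.7424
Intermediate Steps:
a = -3 (a = -5 + 2 = -3)
-59/((2*a - 60) - 99) - 91/o(11, 10) = -59/((2*(-3) - 60) - 99) - 91/10 = -59/((-6 - 60) - 99) - 91*⅒ = -59/(-66 - 99) - 91/10 = -59/(-165) - 91/10 = -59*(-1/165) - 91/10 = 59/165 - 91/10 = -577/66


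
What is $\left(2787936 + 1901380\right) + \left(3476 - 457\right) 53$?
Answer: $4849323$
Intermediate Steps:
$\left(2787936 + 1901380\right) + \left(3476 - 457\right) 53 = 4689316 + \left(3476 - 457\right) 53 = 4689316 + 3019 \cdot 53 = 4689316 + 160007 = 4849323$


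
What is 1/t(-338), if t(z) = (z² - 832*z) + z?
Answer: 1/395122 ≈ 2.5309e-6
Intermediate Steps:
t(z) = z² - 831*z
1/t(-338) = 1/(-338*(-831 - 338)) = 1/(-338*(-1169)) = 1/395122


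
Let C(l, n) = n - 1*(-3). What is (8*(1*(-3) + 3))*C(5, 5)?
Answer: 0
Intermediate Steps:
C(l, n) = 3 + n (C(l, n) = n + 3 = 3 + n)
(8*(1*(-3) + 3))*C(5, 5) = (8*(1*(-3) + 3))*(3 + 5) = (8*(-3 + 3))*8 = (8*0)*8 = 0*8 = 0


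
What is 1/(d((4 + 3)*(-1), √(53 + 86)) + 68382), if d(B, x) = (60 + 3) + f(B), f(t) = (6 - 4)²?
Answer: 1/68449 ≈ 1.4609e-5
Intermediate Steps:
f(t) = 4 (f(t) = 2² = 4)
d(B, x) = 67 (d(B, x) = (60 + 3) + 4 = 63 + 4 = 67)
1/(d((4 + 3)*(-1), √(53 + 86)) + 68382) = 1/(67 + 68382) = 1/68449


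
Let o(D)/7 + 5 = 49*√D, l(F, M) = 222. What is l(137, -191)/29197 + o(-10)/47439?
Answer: 1358509/197868069 + 49*I*√10/6777 ≈ 0.0068657 + 0.022864*I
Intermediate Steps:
o(D) = -35 + 343*√D (o(D) = -35 + 7*(49*√D) = -35 + 343*√D)
l(137, -191)/29197 + o(-10)/47439 = 222/29197 + (-35 + 343*√(-10))/47439 = 222*(1/29197) + (-35 + 343*(I*√10))*(1/47439) = 222/29197 + (-35 + 343*I*√10)*(1/47439) = 222/29197 + (-5/6777 + 49*I*√10/6777) = 1358509/197868069 + 49*I*√10/6777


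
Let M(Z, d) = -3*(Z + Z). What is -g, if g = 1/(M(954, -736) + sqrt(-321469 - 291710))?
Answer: 636/3708595 + I*sqrt(68131)/11125785 ≈ 0.00017149 + 2.3461e-5*I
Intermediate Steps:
M(Z, d) = -6*Z
g = 1/(-5724 + 3*I*sqrt(68131)) (g = 1/(-6*954 + sqrt(-321469 - 291710)) = 1/(-5724 + sqrt(-613179)) = 1/(-5724 + 3*I*sqrt(68131)) ≈ -0.00017149 - 2.3461e-5*I)
-g = -(-636/3708595 - I*sqrt(68131)/11125785) = 636/3708595 + I*sqrt(68131)/11125785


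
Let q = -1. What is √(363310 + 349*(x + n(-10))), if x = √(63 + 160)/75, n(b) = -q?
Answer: √(81823275 + 1047*√223)/15 ≈ 603.10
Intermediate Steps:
n(b) = 1 (n(b) = -1*(-1) = 1)
x = √223/75 (x = √223*(1/75) = √223/75 ≈ 0.19911)
√(363310 + 349*(x + n(-10))) = √(363310 + 349*(√223/75 + 1)) = √(363310 + 349*(1 + √223/75)) = √(363310 + (349 + 349*√223/75)) = √(363659 + 349*√223/75)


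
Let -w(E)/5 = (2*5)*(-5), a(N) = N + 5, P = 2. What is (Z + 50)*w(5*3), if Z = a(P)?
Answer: 14250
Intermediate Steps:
a(N) = 5 + N
w(E) = 250 (w(E) = -5*2*5*(-5) = -50*(-5) = -5*(-50) = 250)
Z = 7 (Z = 5 + 2 = 7)
(Z + 50)*w(5*3) = (7 + 50)*250 = 57*250 = 14250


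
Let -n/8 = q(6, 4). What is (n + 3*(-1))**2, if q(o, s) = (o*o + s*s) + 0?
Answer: 175561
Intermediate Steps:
q(o, s) = o**2 + s**2 (q(o, s) = (o**2 + s**2) + 0 = o**2 + s**2)
n = -416 (n = -8*(6**2 + 4**2) = -8*(36 + 16) = -8*52 = -416)
(n + 3*(-1))**2 = (-416 + 3*(-1))**2 = (-416 - 3)**2 = (-419)**2 = 175561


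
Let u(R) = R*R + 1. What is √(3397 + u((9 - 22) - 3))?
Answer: 3*√406 ≈ 60.448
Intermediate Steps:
u(R) = 1 + R² (u(R) = R² + 1 = 1 + R²)
√(3397 + u((9 - 22) - 3)) = √(3397 + (1 + ((9 - 22) - 3)²)) = √(3397 + (1 + (-13 - 3)²)) = √(3397 + (1 + (-16)²)) = √(3397 + (1 + 256)) = √(3397 + 257) = √3654 = 3*√406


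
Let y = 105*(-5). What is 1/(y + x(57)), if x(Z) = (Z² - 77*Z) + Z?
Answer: -1/1608 ≈ -0.00062189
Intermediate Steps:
x(Z) = Z² - 76*Z
y = -525
1/(y + x(57)) = 1/(-525 + 57*(-76 + 57)) = 1/(-525 + 57*(-19)) = 1/(-525 - 1083) = 1/(-1608) = -1/1608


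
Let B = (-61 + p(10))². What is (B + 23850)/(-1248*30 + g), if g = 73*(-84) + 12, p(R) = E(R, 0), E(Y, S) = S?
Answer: -27571/43560 ≈ -0.63294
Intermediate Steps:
p(R) = 0
g = -6120 (g = -6132 + 12 = -6120)
B = 3721 (B = (-61 + 0)² = (-61)² = 3721)
(B + 23850)/(-1248*30 + g) = (3721 + 23850)/(-1248*30 - 6120) = 27571/(-37440 - 6120) = 27571/(-43560) = 27571*(-1/43560) = -27571/43560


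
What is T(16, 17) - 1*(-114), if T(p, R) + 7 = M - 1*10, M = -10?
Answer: 87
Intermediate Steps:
T(p, R) = -27 (T(p, R) = -7 + (-10 - 1*10) = -7 + (-10 - 10) = -7 - 20 = -27)
T(16, 17) - 1*(-114) = -27 - 1*(-114) = -27 + 114 = 87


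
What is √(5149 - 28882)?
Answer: 9*I*√293 ≈ 154.06*I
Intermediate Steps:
√(5149 - 28882) = √(-23733) = 9*I*√293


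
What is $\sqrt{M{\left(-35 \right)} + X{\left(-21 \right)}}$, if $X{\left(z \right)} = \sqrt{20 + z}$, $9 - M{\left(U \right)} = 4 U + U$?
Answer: $\sqrt{184 + i} \approx 13.565 + 0.03686 i$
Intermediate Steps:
$M{\left(U \right)} = 9 - 5 U$ ($M{\left(U \right)} = 9 - \left(4 U + U\right) = 9 - 5 U$)
$\sqrt{M{\left(-35 \right)} + X{\left(-21 \right)}} = \sqrt{\left(9 - -175\right) + \sqrt{20 - 21}} = \sqrt{\left(9 + 175\right) + \sqrt{-1}} = \sqrt{184 + i}$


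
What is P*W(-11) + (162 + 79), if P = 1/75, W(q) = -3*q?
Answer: 6036/25 ≈ 241.44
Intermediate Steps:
P = 1/75 ≈ 0.013333
P*W(-11) + (162 + 79) = (-3*(-11))/75 + (162 + 79) = (1/75)*33 + 241 = 11/25 + 241 = 6036/25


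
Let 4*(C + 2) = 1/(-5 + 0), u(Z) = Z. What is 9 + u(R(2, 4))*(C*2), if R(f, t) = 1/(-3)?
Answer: 311/30 ≈ 10.367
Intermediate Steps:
R(f, t) = -⅓
C = -41/20 (C = -2 + 1/(4*(-5 + 0)) = -2 + (¼)/(-5) = -2 + (¼)*(-⅕) = -2 - 1/20 = -41/20 ≈ -2.0500)
9 + u(R(2, 4))*(C*2) = 9 - (-41)*2/60 = 9 - ⅓*(-41/10) = 9 + 41/30 = 311/30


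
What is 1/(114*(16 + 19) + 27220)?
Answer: 1/31210 ≈ 3.2041e-5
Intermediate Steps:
1/(114*(16 + 19) + 27220) = 1/(114*35 + 27220) = 1/(3990 + 27220) = 1/31210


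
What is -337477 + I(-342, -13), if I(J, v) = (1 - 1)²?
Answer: -337477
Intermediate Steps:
I(J, v) = 0 (I(J, v) = 0² = 0)
-337477 + I(-342, -13) = -337477 + 0 = -337477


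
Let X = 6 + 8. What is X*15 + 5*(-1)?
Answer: 205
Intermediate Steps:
X = 14
X*15 + 5*(-1) = 14*15 + 5*(-1) = 210 - 5 = 205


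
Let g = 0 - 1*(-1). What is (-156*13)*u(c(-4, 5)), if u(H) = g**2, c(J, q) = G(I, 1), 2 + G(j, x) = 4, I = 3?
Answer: -2028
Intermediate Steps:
G(j, x) = 2 (G(j, x) = -2 + 4 = 2)
g = 1 (g = 0 + 1 = 1)
c(J, q) = 2
u(H) = 1 (u(H) = 1**2 = 1)
(-156*13)*u(c(-4, 5)) = -156*13*1 = -2028*1 = -2028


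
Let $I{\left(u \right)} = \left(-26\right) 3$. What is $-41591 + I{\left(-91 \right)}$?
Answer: $-41669$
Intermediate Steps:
$I{\left(u \right)} = -78$
$-41591 + I{\left(-91 \right)} = -41591 - 78 = -41669$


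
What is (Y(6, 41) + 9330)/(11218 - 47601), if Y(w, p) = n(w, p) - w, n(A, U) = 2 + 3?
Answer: -9329/36383 ≈ -0.25641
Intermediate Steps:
n(A, U) = 5
Y(w, p) = 5 - w
(Y(6, 41) + 9330)/(11218 - 47601) = ((5 - 1*6) + 9330)/(11218 - 47601) = ((5 - 6) + 9330)/(-36383) = (-1 + 9330)*(-1/36383) = 9329*(-1/36383) = -9329/36383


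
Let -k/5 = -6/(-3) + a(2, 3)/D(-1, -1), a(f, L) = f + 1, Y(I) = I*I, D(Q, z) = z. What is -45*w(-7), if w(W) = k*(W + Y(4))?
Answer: -2025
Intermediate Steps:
Y(I) = I²
a(f, L) = 1 + f
k = 5 (k = -5*(-6/(-3) + (1 + 2)/(-1)) = -5*(-6*(-⅓) + 3*(-1)) = -5*(2 - 3) = -5*(-1) = 5)
w(W) = 80 + 5*W (w(W) = 5*(W + 4²) = 5*(W + 16) = 5*(16 + W) = 80 + 5*W)
-45*w(-7) = -45*(80 + 5*(-7)) = -45*(80 - 35) = -45*45 = -2025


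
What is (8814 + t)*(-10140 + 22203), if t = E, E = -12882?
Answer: -49072284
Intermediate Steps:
t = -12882
(8814 + t)*(-10140 + 22203) = (8814 - 12882)*(-10140 + 22203) = -4068*12063 = -49072284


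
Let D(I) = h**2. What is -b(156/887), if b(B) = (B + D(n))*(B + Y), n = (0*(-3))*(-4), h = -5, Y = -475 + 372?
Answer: 2036698855/786769 ≈ 2588.7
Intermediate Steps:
Y = -103
n = 0 (n = 0*(-4) = 0)
D(I) = 25 (D(I) = (-5)**2 = 25)
b(B) = (-103 + B)*(25 + B) (b(B) = (B + 25)*(B - 103) = (25 + B)*(-103 + B) = (-103 + B)*(25 + B))
-b(156/887) = -(-2575 + (156/887)**2 - 12168/887) = -(-2575 + (156*(1/887))**2 - 12168/887) = -(-2575 + (156/887)**2 - 78*156/887) = -(-2575 + 24336/786769 - 12168/887) = -1*(-2036698855/786769) = 2036698855/786769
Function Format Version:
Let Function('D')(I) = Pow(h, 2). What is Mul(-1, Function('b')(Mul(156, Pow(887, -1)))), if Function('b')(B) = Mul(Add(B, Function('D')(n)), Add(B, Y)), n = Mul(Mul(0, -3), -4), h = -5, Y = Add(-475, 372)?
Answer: Rational(2036698855, 786769) ≈ 2588.7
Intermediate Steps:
Y = -103
n = 0 (n = Mul(0, -4) = 0)
Function('D')(I) = 25 (Function('D')(I) = Pow(-5, 2) = 25)
Function('b')(B) = Mul(Add(-103, B), Add(25, B)) (Function('b')(B) = Mul(Add(B, 25), Add(B, -103)) = Mul(Add(25, B), Add(-103, B)) = Mul(Add(-103, B), Add(25, B)))
Mul(-1, Function('b')(Mul(156, Pow(887, -1)))) = Mul(-1, Add(-2575, Pow(Mul(156, Pow(887, -1)), 2), Mul(-78, Mul(156, Pow(887, -1))))) = Mul(-1, Add(-2575, Pow(Mul(156, Rational(1, 887)), 2), Mul(-78, Mul(156, Rational(1, 887))))) = Mul(-1, Add(-2575, Pow(Rational(156, 887), 2), Mul(-78, Rational(156, 887)))) = Mul(-1, Add(-2575, Rational(24336, 786769), Rational(-12168, 887))) = Mul(-1, Rational(-2036698855, 786769)) = Rational(2036698855, 786769)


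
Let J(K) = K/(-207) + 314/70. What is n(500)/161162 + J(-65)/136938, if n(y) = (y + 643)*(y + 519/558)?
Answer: 17609690144226293/4956632413307820 ≈ 3.5528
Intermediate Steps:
n(y) = (643 + y)*(173/186 + y) (n(y) = (643 + y)*(y + 519*(1/558)) = (643 + y)*(y + 173/186) = (643 + y)*(173/186 + y))
J(K) = 157/35 - K/207 (J(K) = K*(-1/207) + 314*(1/70) = -K/207 + 157/35 = 157/35 - K/207)
n(500)/161162 + J(-65)/136938 = (111239/186 + 500² + (119771/186)*500)/161162 + (157/35 - 1/207*(-65))/136938 = (111239/186 + 250000 + 29942750/93)*(1/161162) + (157/35 + 65/207)*(1/136938) = (35498913/62)*(1/161162) + (34774/7245)*(1/136938) = 35498913/9992044 + 17387/496057905 = 17609690144226293/4956632413307820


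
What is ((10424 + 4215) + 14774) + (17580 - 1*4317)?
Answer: 42676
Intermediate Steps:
((10424 + 4215) + 14774) + (17580 - 1*4317) = (14639 + 14774) + (17580 - 4317) = 29413 + 13263 = 42676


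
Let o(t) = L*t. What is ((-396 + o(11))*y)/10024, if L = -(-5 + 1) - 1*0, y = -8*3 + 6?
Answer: 792/1253 ≈ 0.63208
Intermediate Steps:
y = -18 (y = -24 + 6 = -18)
L = 4 (L = -1*(-4) + 0 = 4 + 0 = 4)
o(t) = 4*t
((-396 + o(11))*y)/10024 = ((-396 + 4*11)*(-18))/10024 = ((-396 + 44)*(-18))*(1/10024) = -352*(-18)*(1/10024) = 6336*(1/10024) = 792/1253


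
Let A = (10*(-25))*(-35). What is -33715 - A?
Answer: -42465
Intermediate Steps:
A = 8750 (A = -250*(-35) = 8750)
-33715 - A = -33715 - 1*8750 = -33715 - 8750 = -42465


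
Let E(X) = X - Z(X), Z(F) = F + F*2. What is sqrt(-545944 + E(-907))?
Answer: I*sqrt(544130) ≈ 737.65*I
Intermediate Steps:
Z(F) = 3*F (Z(F) = F + 2*F = 3*F)
E(X) = -2*X (E(X) = X - 3*X = -2*X)
sqrt(-545944 + E(-907)) = sqrt(-545944 - 2*(-907)) = sqrt(-545944 + 1814) = sqrt(-544130) = I*sqrt(544130)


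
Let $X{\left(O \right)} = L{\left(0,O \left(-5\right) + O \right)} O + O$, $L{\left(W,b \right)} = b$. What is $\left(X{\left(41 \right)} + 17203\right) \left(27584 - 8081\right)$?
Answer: $205171560$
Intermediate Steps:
$X{\left(O \right)} = O - 4 O^{2}$ ($X{\left(O \right)} = \left(O \left(-5\right) + O\right) O + O = \left(- 5 O + O\right) O + O = - 4 O O + O = - 4 O^{2} + O = O - 4 O^{2}$)
$\left(X{\left(41 \right)} + 17203\right) \left(27584 - 8081\right) = \left(41 \left(1 - 164\right) + 17203\right) \left(27584 - 8081\right) = \left(41 \left(1 - 164\right) + 17203\right) 19503 = \left(41 \left(-163\right) + 17203\right) 19503 = \left(-6683 + 17203\right) 19503 = 10520 \cdot 19503 = 205171560$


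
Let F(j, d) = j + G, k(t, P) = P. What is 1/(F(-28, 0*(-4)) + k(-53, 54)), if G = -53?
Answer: -1/27 ≈ -0.037037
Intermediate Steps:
F(j, d) = -53 + j (F(j, d) = j - 53 = -53 + j)
1/(F(-28, 0*(-4)) + k(-53, 54)) = 1/((-53 - 28) + 54) = 1/(-81 + 54) = 1/(-27) = -1/27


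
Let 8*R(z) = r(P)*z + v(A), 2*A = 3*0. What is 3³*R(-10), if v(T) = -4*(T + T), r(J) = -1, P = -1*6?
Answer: 135/4 ≈ 33.750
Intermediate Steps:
P = -6
A = 0 (A = (3*0)/2 = (½)*0 = 0)
v(T) = -8*T
R(z) = -z/8 (R(z) = (-z - 8*0)/8 = (-z + 0)/8 = (-z)/8 = -z/8)
3³*R(-10) = 3³*(-⅛*(-10)) = 27*(5/4) = 135/4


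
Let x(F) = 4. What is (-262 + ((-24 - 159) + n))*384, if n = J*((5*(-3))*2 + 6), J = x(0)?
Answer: -207744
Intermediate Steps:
J = 4
n = -96 (n = 4*((5*(-3))*2 + 6) = 4*(-15*2 + 6) = 4*(-30 + 6) = 4*(-24) = -96)
(-262 + ((-24 - 159) + n))*384 = (-262 + ((-24 - 159) - 96))*384 = (-262 + (-183 - 96))*384 = (-262 - 279)*384 = -541*384 = -207744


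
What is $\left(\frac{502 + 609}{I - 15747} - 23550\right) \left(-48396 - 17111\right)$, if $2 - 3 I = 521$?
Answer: $\frac{24559695190277}{15920} \approx 1.5427 \cdot 10^{9}$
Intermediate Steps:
$I = -173$ ($I = \frac{2}{3} - \frac{521}{3} = -173$)
$\left(\frac{502 + 609}{I - 15747} - 23550\right) \left(-48396 - 17111\right) = \left(\frac{502 + 609}{-173 - 15747} - 23550\right) \left(-48396 - 17111\right) = \left(\frac{1111}{-15920} - 23550\right) \left(-65507\right) = \left(1111 \left(- \frac{1}{15920}\right) - 23550\right) \left(-65507\right) = \left(- \frac{1111}{15920} - 23550\right) \left(-65507\right) = \left(- \frac{374917111}{15920}\right) \left(-65507\right) = \frac{24559695190277}{15920}$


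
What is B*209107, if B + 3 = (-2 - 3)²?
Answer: 4600354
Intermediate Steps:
B = 22 (B = -3 + (-2 - 3)² = -3 + (-5)² = -3 + 25 = 22)
B*209107 = 22*209107 = 4600354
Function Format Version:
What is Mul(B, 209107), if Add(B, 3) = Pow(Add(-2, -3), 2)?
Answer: 4600354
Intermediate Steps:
B = 22 (B = Add(-3, Pow(Add(-2, -3), 2)) = Add(-3, Pow(-5, 2)) = Add(-3, 25) = 22)
Mul(B, 209107) = Mul(22, 209107) = 4600354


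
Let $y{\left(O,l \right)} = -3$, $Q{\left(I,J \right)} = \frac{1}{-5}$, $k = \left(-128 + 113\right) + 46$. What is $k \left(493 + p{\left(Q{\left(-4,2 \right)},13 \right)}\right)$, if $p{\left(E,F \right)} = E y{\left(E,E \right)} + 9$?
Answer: $\frac{77903}{5} \approx 15581.0$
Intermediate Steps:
$k = 31$ ($k = -15 + 46 = 31$)
$Q{\left(I,J \right)} = - \frac{1}{5}$
$p{\left(E,F \right)} = 9 - 3 E$ ($p{\left(E,F \right)} = E \left(-3\right) + 9 = - 3 E + 9 = 9 - 3 E$)
$k \left(493 + p{\left(Q{\left(-4,2 \right)},13 \right)}\right) = 31 \left(493 + \left(9 - - \frac{3}{5}\right)\right) = 31 \left(493 + \left(9 + \frac{3}{5}\right)\right) = 31 \left(493 + \frac{48}{5}\right) = 31 \cdot \frac{2513}{5} = \frac{77903}{5}$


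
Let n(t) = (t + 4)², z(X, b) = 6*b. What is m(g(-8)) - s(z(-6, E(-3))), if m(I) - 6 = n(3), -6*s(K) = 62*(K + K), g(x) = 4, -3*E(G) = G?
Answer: 179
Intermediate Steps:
E(G) = -G/3
s(K) = -62*K/3 (s(K) = -31*(K + K)/3 = -31*2*K/3 = -62*K/3)
n(t) = (4 + t)²
m(I) = 55 (m(I) = 6 + (4 + 3)² = 6 + 7² = 6 + 49 = 55)
m(g(-8)) - s(z(-6, E(-3))) = 55 - (-62)*6*(-⅓*(-3))/3 = 55 - (-62)*6*1/3 = 55 - (-62)*6/3 = 55 - 1*(-124) = 55 + 124 = 179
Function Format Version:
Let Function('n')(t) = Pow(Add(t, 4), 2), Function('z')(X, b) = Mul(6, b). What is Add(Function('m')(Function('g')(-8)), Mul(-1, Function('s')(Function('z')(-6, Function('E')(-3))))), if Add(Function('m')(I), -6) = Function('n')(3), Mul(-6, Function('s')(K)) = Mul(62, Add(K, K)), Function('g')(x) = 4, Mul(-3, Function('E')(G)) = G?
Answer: 179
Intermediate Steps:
Function('E')(G) = Mul(Rational(-1, 3), G)
Function('s')(K) = Mul(Rational(-62, 3), K) (Function('s')(K) = Mul(Rational(-1, 6), Mul(62, Add(K, K))) = Mul(Rational(-1, 6), Mul(62, Mul(2, K))) = Mul(Rational(-1, 6), Mul(124, K)) = Mul(Rational(-62, 3), K))
Function('n')(t) = Pow(Add(4, t), 2)
Function('m')(I) = 55 (Function('m')(I) = Add(6, Pow(Add(4, 3), 2)) = Add(6, Pow(7, 2)) = Add(6, 49) = 55)
Add(Function('m')(Function('g')(-8)), Mul(-1, Function('s')(Function('z')(-6, Function('E')(-3))))) = Add(55, Mul(-1, Mul(Rational(-62, 3), Mul(6, Mul(Rational(-1, 3), -3))))) = Add(55, Mul(-1, Mul(Rational(-62, 3), Mul(6, 1)))) = Add(55, Mul(-1, Mul(Rational(-62, 3), 6))) = Add(55, Mul(-1, -124)) = Add(55, 124) = 179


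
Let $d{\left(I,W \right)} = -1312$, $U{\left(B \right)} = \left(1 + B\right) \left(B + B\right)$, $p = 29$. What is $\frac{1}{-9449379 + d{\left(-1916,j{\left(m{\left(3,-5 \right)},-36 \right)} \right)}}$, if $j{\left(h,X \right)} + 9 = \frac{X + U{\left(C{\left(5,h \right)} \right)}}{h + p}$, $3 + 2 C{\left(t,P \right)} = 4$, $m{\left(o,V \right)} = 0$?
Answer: $- \frac{1}{9450691} \approx -1.0581 \cdot 10^{-7}$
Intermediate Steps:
$C{\left(t,P \right)} = \frac{1}{2}$ ($C{\left(t,P \right)} = - \frac{3}{2} + \frac{1}{2} \cdot 4 = - \frac{3}{2} + 2 = \frac{1}{2}$)
$U{\left(B \right)} = 2 B \left(1 + B\right)$ ($U{\left(B \right)} = \left(1 + B\right) 2 B = 2 B \left(1 + B\right)$)
$j{\left(h,X \right)} = -9 + \frac{\frac{3}{2} + X}{29 + h}$ ($j{\left(h,X \right)} = -9 + \frac{X + 2 \cdot \frac{1}{2} \left(1 + \frac{1}{2}\right)}{h + 29} = -9 + \frac{X + 2 \cdot \frac{1}{2} \cdot \frac{3}{2}}{29 + h} = -9 + \frac{X + \frac{3}{2}}{29 + h} = -9 + \frac{\frac{3}{2} + X}{29 + h}$)
$\frac{1}{-9449379 + d{\left(-1916,j{\left(m{\left(3,-5 \right)},-36 \right)} \right)}} = \frac{1}{-9449379 - 1312} = \frac{1}{-9450691} = - \frac{1}{9450691}$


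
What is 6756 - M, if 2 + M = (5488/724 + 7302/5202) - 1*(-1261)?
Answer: 861217918/156927 ≈ 5488.0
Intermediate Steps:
M = 198980894/156927 (M = -2 + ((5488/724 + 7302/5202) - 1*(-1261)) = -2 + ((5488*(1/724) + 7302*(1/5202)) + 1261) = -2 + ((1372/181 + 1217/867) + 1261) = -2 + (1409801/156927 + 1261) = -2 + 199294748/156927 = 198980894/156927 ≈ 1268.0)
6756 - M = 6756 - 1*198980894/156927 = 6756 - 198980894/156927 = 861217918/156927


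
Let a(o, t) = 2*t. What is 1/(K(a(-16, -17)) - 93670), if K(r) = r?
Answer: -1/93704 ≈ -1.0672e-5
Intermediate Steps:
1/(K(a(-16, -17)) - 93670) = 1/(2*(-17) - 93670) = 1/(-34 - 93670) = 1/(-93704) = -1/93704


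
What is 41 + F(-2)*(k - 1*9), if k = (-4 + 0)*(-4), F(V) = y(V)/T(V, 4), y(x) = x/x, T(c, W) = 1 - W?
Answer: 116/3 ≈ 38.667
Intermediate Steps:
y(x) = 1
F(V) = -⅓ (F(V) = 1/(1 - 1*4) = 1/(1 - 4) = 1/(-3) = 1*(-⅓) = -⅓)
k = 16 (k = -4*(-4) = 16)
41 + F(-2)*(k - 1*9) = 41 - (16 - 1*9)/3 = 41 - (16 - 9)/3 = 41 - ⅓*7 = 41 - 7/3 = 116/3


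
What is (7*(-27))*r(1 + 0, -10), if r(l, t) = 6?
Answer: -1134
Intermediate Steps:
(7*(-27))*r(1 + 0, -10) = (7*(-27))*6 = -189*6 = -1134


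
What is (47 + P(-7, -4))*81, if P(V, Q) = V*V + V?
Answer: 7209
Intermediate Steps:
P(V, Q) = V + V**2 (P(V, Q) = V**2 + V = V + V**2)
(47 + P(-7, -4))*81 = (47 - 7*(1 - 7))*81 = (47 - 7*(-6))*81 = (47 + 42)*81 = 89*81 = 7209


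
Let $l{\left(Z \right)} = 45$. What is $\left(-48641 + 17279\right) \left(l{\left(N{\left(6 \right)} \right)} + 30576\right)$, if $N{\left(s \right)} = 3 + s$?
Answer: $-960335802$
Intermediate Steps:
$\left(-48641 + 17279\right) \left(l{\left(N{\left(6 \right)} \right)} + 30576\right) = \left(-48641 + 17279\right) \left(45 + 30576\right) = \left(-31362\right) 30621 = -960335802$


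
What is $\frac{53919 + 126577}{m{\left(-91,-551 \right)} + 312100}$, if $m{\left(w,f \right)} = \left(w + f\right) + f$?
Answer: $\frac{180496}{310907} \approx 0.58055$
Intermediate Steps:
$m{\left(w,f \right)} = w + 2 f$ ($m{\left(w,f \right)} = \left(f + w\right) + f = w + 2 f$)
$\frac{53919 + 126577}{m{\left(-91,-551 \right)} + 312100} = \frac{53919 + 126577}{\left(-91 + 2 \left(-551\right)\right) + 312100} = \frac{180496}{\left(-91 - 1102\right) + 312100} = \frac{180496}{-1193 + 312100} = \frac{180496}{310907}$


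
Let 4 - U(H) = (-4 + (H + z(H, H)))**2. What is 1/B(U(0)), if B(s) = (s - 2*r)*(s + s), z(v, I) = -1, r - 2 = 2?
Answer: 1/1218 ≈ 0.00082102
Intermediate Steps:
r = 4 (r = 2 + 2 = 4)
U(H) = 4 - (-5 + H)**2 (U(H) = 4 - (-4 + (H - 1))**2 = 4 - (-4 + (-1 + H))**2 = 4 - (-5 + H)**2)
B(s) = 2*s*(-8 + s) (B(s) = (s - 2*4)*(s + s) = (s - 8)*(2*s) = (-8 + s)*(2*s) = 2*s*(-8 + s))
1/B(U(0)) = 1/(2*(4 - (-5 + 0)**2)*(-8 + (4 - (-5 + 0)**2))) = 1/(2*(4 - 1*(-5)**2)*(-8 + (4 - 1*(-5)**2))) = 1/(2*(4 - 1*25)*(-8 + (4 - 1*25))) = 1/(2*(4 - 25)*(-8 + (4 - 25))) = 1/(2*(-21)*(-8 - 21)) = 1/(2*(-21)*(-29)) = 1/1218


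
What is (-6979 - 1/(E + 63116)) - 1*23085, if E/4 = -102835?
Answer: -10469006335/348224 ≈ -30064.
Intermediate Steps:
E = -411340 (E = 4*(-102835) = -411340)
(-6979 - 1/(E + 63116)) - 1*23085 = (-6979 - 1/(-411340 + 63116)) - 1*23085 = (-6979 - 1/(-348224)) - 23085 = (-6979 - 1*(-1/348224)) - 23085 = (-6979 + 1/348224) - 23085 = -2430255295/348224 - 23085 = -10469006335/348224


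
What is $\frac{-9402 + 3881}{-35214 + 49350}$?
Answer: $- \frac{5521}{14136} \approx -0.39056$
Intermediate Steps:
$\frac{-9402 + 3881}{-35214 + 49350} = - \frac{5521}{14136}$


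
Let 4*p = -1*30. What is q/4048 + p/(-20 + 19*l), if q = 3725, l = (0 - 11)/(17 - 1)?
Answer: 106795/93104 ≈ 1.1471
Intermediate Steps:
l = -11/16 ≈ -0.68750
p = -15/2 (p = (-1*30)/4 = (1/4)*(-30) = -15/2 ≈ -7.5000)
q/4048 + p/(-20 + 19*l) = 3725/4048 - 15/(2*(-20 + 19*(-11/16))) = 3725*(1/4048) - 15/(2*(-20 - 209/16)) = 3725/4048 - 15/(2*(-529/16)) = 3725/4048 - 15/2*(-16/529) = 3725/4048 + 120/529 = 106795/93104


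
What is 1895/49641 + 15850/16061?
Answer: 817245445/797284101 ≈ 1.0250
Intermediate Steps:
1895/49641 + 15850/16061 = 817245445/797284101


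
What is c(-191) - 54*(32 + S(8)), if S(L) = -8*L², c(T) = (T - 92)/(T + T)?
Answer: 9901723/382 ≈ 25921.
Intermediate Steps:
c(T) = (-92 + T)/(2*T) (c(T) = (-92 + T)/((2*T)) = (-92 + T)*(1/(2*T)) = (-92 + T)/(2*T))
c(-191) - 54*(32 + S(8)) = (½)*(-92 - 191)/(-191) - 54*(32 - 8*8²) = (½)*(-1/191)*(-283) - 54*(32 - 8*64) = 283/382 - 54*(32 - 512) = 283/382 - 54*(-480) = 283/382 - 1*(-25920) = 283/382 + 25920 = 9901723/382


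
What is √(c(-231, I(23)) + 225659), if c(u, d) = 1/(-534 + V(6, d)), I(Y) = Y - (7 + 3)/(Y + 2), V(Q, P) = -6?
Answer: √1827837885/90 ≈ 475.04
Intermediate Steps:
I(Y) = Y - 10/(2 + Y)
c(u, d) = -1/540 (c(u, d) = 1/(-534 - 6) = 1/(-540) = -1/540)
√(c(-231, I(23)) + 225659) = √(-1/540 + 225659) = √(121855859/540) = √1827837885/90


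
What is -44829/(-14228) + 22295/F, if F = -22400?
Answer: 4906831/2276480 ≈ 2.1554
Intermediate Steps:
-44829/(-14228) + 22295/F = -44829/(-14228) + 22295/(-22400) = -44829*(-1/14228) + 22295*(-1/22400) = 44829/14228 - 637/640 = 4906831/2276480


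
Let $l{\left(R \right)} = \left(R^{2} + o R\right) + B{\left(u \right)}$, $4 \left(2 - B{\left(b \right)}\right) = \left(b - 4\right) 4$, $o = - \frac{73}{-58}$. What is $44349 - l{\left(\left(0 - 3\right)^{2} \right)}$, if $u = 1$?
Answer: $\frac{2566597}{58} \approx 44252.0$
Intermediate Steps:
$o = \frac{73}{58}$ ($o = \left(-73\right) \left(- \frac{1}{58}\right) = \frac{73}{58} \approx 1.2586$)
$B{\left(b \right)} = 6 - b$ ($B{\left(b \right)} = 2 - \frac{\left(b - 4\right) 4}{4} = 2 - \frac{\left(-4 + b\right) 4}{4} = 2 - \frac{-16 + 4 b}{4} = 2 - \left(-4 + b\right) = 6 - b$)
$l{\left(R \right)} = 5 + R^{2} + \frac{73 R}{58}$ ($l{\left(R \right)} = \left(R^{2} + \frac{73 R}{58}\right) + \left(6 - 1\right) = \left(R^{2} + \frac{73 R}{58}\right) + 5 = 5 + R^{2} + \frac{73 R}{58}$)
$44349 - l{\left(\left(0 - 3\right)^{2} \right)} = 44349 - \left(5 + \left(\left(0 - 3\right)^{2}\right)^{2} + \frac{73 \left(0 - 3\right)^{2}}{58}\right) = 44349 - \left(5 + \left(\left(-3\right)^{2}\right)^{2} + \frac{73 \left(-3\right)^{2}}{58}\right) = 44349 - \left(5 + 9^{2} + \frac{73}{58} \cdot 9\right) = 44349 - \left(5 + 81 + \frac{657}{58}\right) = 44349 - \frac{5645}{58} = \frac{2566597}{58}$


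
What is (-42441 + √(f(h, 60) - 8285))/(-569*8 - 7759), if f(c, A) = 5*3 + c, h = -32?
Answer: 42441/12311 - I*√8302/12311 ≈ 3.4474 - 0.0074011*I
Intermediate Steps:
f(c, A) = 15 + c
(-42441 + √(f(h, 60) - 8285))/(-569*8 - 7759) = (-42441 + √((15 - 32) - 8285))/(-569*8 - 7759) = (-42441 + √(-17 - 8285))/(-4552 - 7759) = (-42441 + √(-8302))/(-12311) = (-42441 + I*√8302)*(-1/12311) = 42441/12311 - I*√8302/12311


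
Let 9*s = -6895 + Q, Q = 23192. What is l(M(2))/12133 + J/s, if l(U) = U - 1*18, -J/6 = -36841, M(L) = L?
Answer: 24137299310/197731501 ≈ 122.07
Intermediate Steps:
J = 221046 (J = -6*(-36841) = 221046)
l(U) = -18 + U (l(U) = U - 18 = -18 + U)
s = 16297/9 (s = (-6895 + 23192)/9 = (1/9)*16297 = 16297/9 ≈ 1810.8)
l(M(2))/12133 + J/s = (-18 + 2)/12133 + 221046/(16297/9) = -16*1/12133 + 221046*(9/16297) = -16/12133 + 1989414/16297 = 24137299310/197731501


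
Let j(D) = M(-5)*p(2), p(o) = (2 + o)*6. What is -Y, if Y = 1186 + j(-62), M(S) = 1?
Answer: -1210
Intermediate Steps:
p(o) = 12 + 6*o
j(D) = 24 (j(D) = 1*(12 + 6*2) = 1*(12 + 12) = 1*24 = 24)
Y = 1210 (Y = 1186 + 24 = 1210)
-Y = -1*1210 = -1210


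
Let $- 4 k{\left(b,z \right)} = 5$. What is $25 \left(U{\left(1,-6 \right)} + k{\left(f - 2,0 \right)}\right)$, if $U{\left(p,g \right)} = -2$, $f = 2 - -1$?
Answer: $- \frac{325}{4} \approx -81.25$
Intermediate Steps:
$f = 3$ ($f = 2 + 1 = 3$)
$k{\left(b,z \right)} = - \frac{5}{4}$ ($k{\left(b,z \right)} = \left(- \frac{1}{4}\right) 5 = - \frac{5}{4}$)
$25 \left(U{\left(1,-6 \right)} + k{\left(f - 2,0 \right)}\right) = 25 \left(-2 - \frac{5}{4}\right) = 25 \left(- \frac{13}{4}\right) = - \frac{325}{4}$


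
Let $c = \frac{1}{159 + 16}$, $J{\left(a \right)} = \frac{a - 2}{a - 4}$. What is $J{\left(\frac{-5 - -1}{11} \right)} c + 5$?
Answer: $\frac{21013}{4200} \approx 5.0031$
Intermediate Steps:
$J{\left(a \right)} = \frac{-2 + a}{-4 + a}$
$c = \frac{1}{175} \approx 0.0057143$
$J{\left(\frac{-5 - -1}{11} \right)} c + 5 = \frac{-2 + \frac{-5 - -1}{11}}{-4 + \frac{-5 - -1}{11}} \cdot \frac{1}{175} + 5 = \frac{-2 + \left(-5 + 1\right) \frac{1}{11}}{-4 + \left(-5 + 1\right) \frac{1}{11}} \cdot \frac{1}{175} + 5 = \frac{-2 - \frac{4}{11}}{-4 - \frac{4}{11}} \cdot \frac{1}{175} + 5 = \frac{1}{- \frac{48}{11}} \left(- \frac{26}{11}\right) \frac{1}{175} + 5 = \left(- \frac{11}{48}\right) \left(- \frac{26}{11}\right) \frac{1}{175} + 5 = \frac{13}{24} \cdot \frac{1}{175} + 5 = \frac{13}{4200} + 5 = \frac{21013}{4200}$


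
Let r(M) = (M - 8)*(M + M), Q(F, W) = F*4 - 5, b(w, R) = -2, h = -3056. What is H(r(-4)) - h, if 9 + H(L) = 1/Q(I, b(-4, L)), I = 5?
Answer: 45706/15 ≈ 3047.1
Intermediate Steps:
Q(F, W) = -5 + 4*F (Q(F, W) = 4*F - 5 = -5 + 4*F)
r(M) = 2*M*(-8 + M) (r(M) = (-8 + M)*(2*M) = 2*M*(-8 + M))
H(L) = -134/15 (H(L) = -9 + 1/(-5 + 4*5) = -9 + 1/(-5 + 20) = -9 + 1/15 = -134/15)
H(r(-4)) - h = -134/15 - 1*(-3056) = -134/15 + 3056 = 45706/15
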